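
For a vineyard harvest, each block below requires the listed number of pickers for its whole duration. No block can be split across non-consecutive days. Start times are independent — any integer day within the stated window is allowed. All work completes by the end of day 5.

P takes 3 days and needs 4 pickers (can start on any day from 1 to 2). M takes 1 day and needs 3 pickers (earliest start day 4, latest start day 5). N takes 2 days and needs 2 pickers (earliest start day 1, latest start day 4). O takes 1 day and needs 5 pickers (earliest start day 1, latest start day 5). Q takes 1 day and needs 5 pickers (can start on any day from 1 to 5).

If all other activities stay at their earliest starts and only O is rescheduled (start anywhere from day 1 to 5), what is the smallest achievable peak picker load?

O@1: d1:16  d2:6  d3:4  d4:3  d5:0 → peak 16
O@2: d1:11  d2:11  d3:4  d4:3  d5:0 → peak 11
O@3: d1:11  d2:6  d3:9  d4:3  d5:0 → peak 11
O@4: d1:11  d2:6  d3:4  d4:8  d5:0 → peak 11
O@5: d1:11  d2:6  d3:4  d4:3  d5:5 → peak 11
Best is O@2, peak 11.

11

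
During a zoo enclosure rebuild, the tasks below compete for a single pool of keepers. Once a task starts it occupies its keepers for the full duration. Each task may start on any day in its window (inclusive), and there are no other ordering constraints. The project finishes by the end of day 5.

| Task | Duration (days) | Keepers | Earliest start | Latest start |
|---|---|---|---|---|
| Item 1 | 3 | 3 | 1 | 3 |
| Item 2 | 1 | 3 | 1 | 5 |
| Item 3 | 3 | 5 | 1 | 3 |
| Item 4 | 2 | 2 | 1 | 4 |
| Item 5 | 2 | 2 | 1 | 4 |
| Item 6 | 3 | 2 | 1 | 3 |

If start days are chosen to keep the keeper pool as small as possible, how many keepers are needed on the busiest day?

Early-start (Item 1@1, Item 2@1, Item 3@1, Item 4@1, Item 5@1, Item 6@1) gives peak 17: d1:17  d2:14  d3:10  d4:0  d5:0.
Shift Item 3→2, Item 5→4, Item 6→3.
Schedule Item 1@1, Item 2@1, Item 3@2, Item 4@1, Item 5@4, Item 6@3: d1:8  d2:10  d3:10  d4:9  d5:4 — peak 10.

10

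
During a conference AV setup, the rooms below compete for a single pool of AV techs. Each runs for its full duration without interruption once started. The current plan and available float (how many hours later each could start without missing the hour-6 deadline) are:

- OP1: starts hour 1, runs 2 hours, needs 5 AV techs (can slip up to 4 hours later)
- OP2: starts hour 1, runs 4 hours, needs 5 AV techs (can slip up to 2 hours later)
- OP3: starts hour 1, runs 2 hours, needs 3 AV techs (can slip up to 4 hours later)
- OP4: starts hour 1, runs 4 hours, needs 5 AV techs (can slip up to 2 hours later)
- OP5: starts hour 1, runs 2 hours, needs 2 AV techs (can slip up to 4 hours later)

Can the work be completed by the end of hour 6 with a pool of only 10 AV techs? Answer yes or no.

Schedule OP1@1, OP2@1, OP3@5, OP4@3, OP5@5: h1:10  h2:10  h3:10  h4:10  h5:10  h6:10 — peak 10 ≤ 10.

yes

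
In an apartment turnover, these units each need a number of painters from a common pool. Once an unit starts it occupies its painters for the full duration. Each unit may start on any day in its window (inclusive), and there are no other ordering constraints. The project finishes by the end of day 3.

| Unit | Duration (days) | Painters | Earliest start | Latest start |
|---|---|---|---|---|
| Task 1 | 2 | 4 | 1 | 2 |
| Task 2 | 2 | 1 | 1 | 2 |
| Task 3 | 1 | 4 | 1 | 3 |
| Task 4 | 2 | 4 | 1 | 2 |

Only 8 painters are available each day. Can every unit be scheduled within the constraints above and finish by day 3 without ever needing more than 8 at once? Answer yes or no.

no

The minimum achievable peak is 9; 8 < 9, so no feasible schedule stays within the cap.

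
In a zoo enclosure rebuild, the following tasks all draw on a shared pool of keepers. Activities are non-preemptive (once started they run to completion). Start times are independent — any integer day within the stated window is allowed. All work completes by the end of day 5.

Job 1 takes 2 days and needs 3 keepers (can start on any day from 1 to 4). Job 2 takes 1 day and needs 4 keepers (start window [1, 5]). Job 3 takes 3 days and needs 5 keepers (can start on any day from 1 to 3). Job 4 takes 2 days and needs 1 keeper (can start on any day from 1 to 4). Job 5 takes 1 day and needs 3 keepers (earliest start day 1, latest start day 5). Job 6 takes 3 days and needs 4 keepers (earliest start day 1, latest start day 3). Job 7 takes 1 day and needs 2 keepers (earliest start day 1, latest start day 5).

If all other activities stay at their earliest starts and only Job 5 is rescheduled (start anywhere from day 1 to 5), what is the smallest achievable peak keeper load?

Job 5@1: d1:22  d2:13  d3:9  d4:0  d5:0 → peak 22
Job 5@2: d1:19  d2:16  d3:9  d4:0  d5:0 → peak 19
Job 5@3: d1:19  d2:13  d3:12  d4:0  d5:0 → peak 19
Job 5@4: d1:19  d2:13  d3:9  d4:3  d5:0 → peak 19
Job 5@5: d1:19  d2:13  d3:9  d4:0  d5:3 → peak 19
Best is Job 5@2, peak 19.

19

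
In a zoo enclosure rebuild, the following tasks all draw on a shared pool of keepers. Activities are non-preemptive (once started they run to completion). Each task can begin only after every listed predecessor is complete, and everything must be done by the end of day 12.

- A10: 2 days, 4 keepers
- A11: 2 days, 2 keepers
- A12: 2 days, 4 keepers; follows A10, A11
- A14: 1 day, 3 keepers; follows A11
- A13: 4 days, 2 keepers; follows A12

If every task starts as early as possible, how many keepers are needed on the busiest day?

Early-start schedule: A10@1, A11@1, A12@3, A14@3, A13@5.
Load per day: day 1: 6, day 2: 6, day 3: 7, day 4: 4, day 5: 2, day 6: 2, day 7: 2, day 8: 2, day 9: 0, day 10: 0, day 11: 0, day 12: 0.
Peak is 7.

7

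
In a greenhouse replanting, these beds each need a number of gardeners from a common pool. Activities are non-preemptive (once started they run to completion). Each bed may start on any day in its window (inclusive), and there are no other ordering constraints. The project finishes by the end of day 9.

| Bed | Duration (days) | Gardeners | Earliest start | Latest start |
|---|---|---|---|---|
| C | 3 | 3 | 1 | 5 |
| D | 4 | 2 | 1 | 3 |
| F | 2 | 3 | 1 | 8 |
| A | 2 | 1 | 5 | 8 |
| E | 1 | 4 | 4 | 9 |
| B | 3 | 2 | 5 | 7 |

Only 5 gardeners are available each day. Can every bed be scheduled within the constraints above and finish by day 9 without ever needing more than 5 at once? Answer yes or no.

yes

Schedule C@1, D@1, F@4, A@5, E@6, B@7: d1:5  d2:5  d3:5  d4:5  d5:4  d6:5  d7:2  d8:2  d9:2 — peak 5 ≤ 5.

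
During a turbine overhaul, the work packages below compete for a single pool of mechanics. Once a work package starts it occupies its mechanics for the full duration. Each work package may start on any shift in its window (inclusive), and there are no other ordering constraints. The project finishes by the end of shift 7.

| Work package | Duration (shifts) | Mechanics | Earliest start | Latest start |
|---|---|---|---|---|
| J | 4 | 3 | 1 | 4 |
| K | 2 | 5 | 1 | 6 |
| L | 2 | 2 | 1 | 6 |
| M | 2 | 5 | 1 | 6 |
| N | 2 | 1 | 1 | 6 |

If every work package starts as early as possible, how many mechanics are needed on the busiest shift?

16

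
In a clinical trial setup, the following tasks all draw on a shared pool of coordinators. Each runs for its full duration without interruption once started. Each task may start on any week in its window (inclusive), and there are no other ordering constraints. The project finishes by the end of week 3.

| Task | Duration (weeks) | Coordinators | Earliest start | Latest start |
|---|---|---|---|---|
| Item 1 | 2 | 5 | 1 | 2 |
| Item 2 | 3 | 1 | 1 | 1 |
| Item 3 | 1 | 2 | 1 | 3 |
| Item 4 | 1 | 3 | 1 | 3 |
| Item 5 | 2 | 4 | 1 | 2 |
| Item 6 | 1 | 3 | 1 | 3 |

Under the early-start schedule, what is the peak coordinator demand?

18

Early-start schedule: Item 1@1, Item 2@1, Item 3@1, Item 4@1, Item 5@1, Item 6@1.
Load per week: week 1: 18, week 2: 10, week 3: 1.
Peak is 18.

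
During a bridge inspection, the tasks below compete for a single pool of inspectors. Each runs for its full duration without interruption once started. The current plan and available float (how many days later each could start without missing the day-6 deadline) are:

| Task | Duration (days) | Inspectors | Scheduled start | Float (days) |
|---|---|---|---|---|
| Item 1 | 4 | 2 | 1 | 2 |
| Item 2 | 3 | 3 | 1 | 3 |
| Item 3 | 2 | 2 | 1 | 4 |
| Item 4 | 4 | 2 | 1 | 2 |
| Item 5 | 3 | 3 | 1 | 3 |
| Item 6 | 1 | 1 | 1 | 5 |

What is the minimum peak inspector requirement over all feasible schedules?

Early-start (Item 1@1, Item 2@1, Item 3@1, Item 4@1, Item 5@1, Item 6@1) gives peak 13: d1:13  d2:12  d3:10  d4:4  d5:0  d6:0.
Shift Item 4→3, Item 5→4, Item 6→5.
Schedule Item 1@1, Item 2@1, Item 3@1, Item 4@3, Item 5@4, Item 6@5: d1:7  d2:7  d3:7  d4:7  d5:6  d6:5 — peak 7.
Total inspector-days = 39 over 6 days ⇒ peak ≥ ⌈39/6⌉ = 7, so 7 is optimal.

7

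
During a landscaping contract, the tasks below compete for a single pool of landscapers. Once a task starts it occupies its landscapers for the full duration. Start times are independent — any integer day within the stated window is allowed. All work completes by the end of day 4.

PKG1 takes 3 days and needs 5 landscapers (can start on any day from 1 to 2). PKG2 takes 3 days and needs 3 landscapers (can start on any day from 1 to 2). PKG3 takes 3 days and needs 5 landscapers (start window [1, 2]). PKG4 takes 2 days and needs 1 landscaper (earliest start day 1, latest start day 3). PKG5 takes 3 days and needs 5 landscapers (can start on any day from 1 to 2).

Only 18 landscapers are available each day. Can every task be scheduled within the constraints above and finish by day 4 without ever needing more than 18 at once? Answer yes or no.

The minimum achievable peak is 19; 18 < 19, so no feasible schedule stays within the cap.

no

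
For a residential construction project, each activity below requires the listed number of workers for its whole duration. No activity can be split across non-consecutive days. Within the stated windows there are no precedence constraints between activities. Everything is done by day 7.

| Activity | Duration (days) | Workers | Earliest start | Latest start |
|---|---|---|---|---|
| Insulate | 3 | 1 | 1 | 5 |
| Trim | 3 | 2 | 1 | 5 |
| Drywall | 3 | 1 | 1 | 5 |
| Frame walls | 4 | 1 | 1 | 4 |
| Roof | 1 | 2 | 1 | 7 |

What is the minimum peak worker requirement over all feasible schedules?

Early-start (Insulate@1, Trim@1, Drywall@1, Frame walls@1, Roof@1) gives peak 7: d1:7  d2:5  d3:5  d4:1  d5:0  d6:0  d7:0.
Shift Drywall→4, Frame walls→4, Roof→7.
Schedule Insulate@1, Trim@1, Drywall@4, Frame walls@4, Roof@7: d1:3  d2:3  d3:3  d4:2  d5:2  d6:2  d7:3 — peak 3.
Total worker-days = 18 over 7 days ⇒ peak ≥ ⌈18/7⌉ = 3, so 3 is optimal.

3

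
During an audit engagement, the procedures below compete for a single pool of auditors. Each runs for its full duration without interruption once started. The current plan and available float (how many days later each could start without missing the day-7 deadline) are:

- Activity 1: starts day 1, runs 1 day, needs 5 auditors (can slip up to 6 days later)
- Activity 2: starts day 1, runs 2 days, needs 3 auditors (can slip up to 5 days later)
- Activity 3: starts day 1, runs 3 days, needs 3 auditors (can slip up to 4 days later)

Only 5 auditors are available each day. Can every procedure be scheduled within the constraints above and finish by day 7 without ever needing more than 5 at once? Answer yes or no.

yes

Schedule Activity 1@1, Activity 2@2, Activity 3@4: d1:5  d2:3  d3:3  d4:3  d5:3  d6:3  d7:0 — peak 5 ≤ 5.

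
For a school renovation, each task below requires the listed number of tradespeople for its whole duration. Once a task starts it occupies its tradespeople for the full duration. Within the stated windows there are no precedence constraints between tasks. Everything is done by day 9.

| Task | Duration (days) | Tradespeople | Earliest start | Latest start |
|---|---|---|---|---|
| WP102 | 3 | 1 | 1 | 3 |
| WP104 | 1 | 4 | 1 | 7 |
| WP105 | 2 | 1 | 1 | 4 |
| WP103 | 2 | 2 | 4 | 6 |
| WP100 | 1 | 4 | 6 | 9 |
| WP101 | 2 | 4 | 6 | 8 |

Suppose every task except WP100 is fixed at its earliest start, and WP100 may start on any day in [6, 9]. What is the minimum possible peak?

WP100@6: d1:6  d2:2  d3:1  d4:2  d5:2  d6:8  d7:4  d8:0  d9:0 → peak 8
WP100@7: d1:6  d2:2  d3:1  d4:2  d5:2  d6:4  d7:8  d8:0  d9:0 → peak 8
WP100@8: d1:6  d2:2  d3:1  d4:2  d5:2  d6:4  d7:4  d8:4  d9:0 → peak 6
WP100@9: d1:6  d2:2  d3:1  d4:2  d5:2  d6:4  d7:4  d8:0  d9:4 → peak 6
Best is WP100@8, peak 6.

6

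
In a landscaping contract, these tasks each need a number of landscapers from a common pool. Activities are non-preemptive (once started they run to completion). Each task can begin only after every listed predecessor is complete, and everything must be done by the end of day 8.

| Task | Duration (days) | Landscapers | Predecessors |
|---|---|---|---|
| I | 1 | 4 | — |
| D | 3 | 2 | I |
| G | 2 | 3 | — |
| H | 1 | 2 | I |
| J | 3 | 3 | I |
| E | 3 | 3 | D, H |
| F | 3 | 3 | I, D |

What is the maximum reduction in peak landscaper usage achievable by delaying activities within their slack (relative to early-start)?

3

Early-start peak: d1:7  d2:10  d3:5  d4:5  d5:6  d6:6  d7:6  d8:0 ⇒ 10.
Leveled (I@1, D@2, G@1, H@2, J@3, E@5, F@6): d1:7  d2:7  d3:5  d4:5  d5:6  d6:6  d7:6  d8:3 ⇒ 7.
Reduction 10 − 7 = 3.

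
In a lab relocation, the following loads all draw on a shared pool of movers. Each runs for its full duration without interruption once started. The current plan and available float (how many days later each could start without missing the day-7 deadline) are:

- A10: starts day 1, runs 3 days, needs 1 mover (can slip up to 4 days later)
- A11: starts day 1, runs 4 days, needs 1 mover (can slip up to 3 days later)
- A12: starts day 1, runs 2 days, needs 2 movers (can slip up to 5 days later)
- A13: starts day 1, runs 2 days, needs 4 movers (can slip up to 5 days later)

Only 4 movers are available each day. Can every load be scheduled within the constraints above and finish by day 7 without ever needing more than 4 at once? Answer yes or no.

Schedule A10@1, A11@1, A12@1, A13@5: d1:4  d2:4  d3:2  d4:1  d5:4  d6:4  d7:0 — peak 4 ≤ 4.

yes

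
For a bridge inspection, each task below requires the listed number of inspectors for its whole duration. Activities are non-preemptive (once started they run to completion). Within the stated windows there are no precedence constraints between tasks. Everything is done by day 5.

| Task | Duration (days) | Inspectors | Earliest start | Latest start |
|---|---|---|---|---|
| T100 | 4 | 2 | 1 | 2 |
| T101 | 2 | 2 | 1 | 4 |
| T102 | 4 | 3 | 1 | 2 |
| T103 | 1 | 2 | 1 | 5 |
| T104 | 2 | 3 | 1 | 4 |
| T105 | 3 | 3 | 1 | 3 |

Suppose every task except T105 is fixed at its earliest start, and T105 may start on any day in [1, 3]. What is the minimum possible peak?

T105@1: d1:15  d2:13  d3:8  d4:5  d5:0 → peak 15
T105@2: d1:12  d2:13  d3:8  d4:8  d5:0 → peak 13
T105@3: d1:12  d2:10  d3:8  d4:8  d5:3 → peak 12
Best is T105@3, peak 12.

12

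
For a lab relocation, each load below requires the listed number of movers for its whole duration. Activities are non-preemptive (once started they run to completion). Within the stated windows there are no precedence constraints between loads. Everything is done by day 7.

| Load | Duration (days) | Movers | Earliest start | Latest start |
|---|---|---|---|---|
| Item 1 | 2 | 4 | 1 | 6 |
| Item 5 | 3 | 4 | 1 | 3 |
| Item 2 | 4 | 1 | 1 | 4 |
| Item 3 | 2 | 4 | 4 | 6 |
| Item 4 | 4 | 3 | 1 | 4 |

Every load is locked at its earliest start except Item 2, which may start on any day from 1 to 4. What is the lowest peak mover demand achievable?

Item 2@1: d1:12  d2:12  d3:8  d4:8  d5:4  d6:0  d7:0 → peak 12
Item 2@2: d1:11  d2:12  d3:8  d4:8  d5:5  d6:0  d7:0 → peak 12
Item 2@3: d1:11  d2:11  d3:8  d4:8  d5:5  d6:1  d7:0 → peak 11
Item 2@4: d1:11  d2:11  d3:7  d4:8  d5:5  d6:1  d7:1 → peak 11
Best is Item 2@3, peak 11.

11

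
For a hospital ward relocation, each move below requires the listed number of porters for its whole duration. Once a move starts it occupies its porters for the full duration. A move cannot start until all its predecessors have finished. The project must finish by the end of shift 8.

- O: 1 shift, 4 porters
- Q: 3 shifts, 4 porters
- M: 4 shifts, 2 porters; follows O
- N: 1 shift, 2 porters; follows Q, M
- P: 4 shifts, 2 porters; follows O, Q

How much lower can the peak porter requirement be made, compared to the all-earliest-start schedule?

2

Early-start peak: s1:8  s2:6  s3:6  s4:4  s5:4  s6:4  s7:2  s8:0 ⇒ 8.
Leveled (O@1, Q@2, M@2, N@6, P@5): s1:4  s2:6  s3:6  s4:6  s5:4  s6:4  s7:2  s8:2 ⇒ 6.
Reduction 8 − 6 = 2.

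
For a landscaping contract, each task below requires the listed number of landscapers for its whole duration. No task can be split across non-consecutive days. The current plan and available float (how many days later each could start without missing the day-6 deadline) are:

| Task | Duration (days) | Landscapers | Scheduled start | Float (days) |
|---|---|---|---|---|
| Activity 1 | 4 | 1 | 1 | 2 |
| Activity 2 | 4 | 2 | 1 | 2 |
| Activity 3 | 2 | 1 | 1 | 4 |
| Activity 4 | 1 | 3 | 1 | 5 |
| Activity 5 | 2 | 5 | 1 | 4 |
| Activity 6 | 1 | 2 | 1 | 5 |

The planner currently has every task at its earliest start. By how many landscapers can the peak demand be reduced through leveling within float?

8

Early-start peak: d1:14  d2:9  d3:3  d4:3  d5:0  d6:0 ⇒ 14.
Leveled (Activity 1@1, Activity 2@1, Activity 3@1, Activity 4@3, Activity 5@5, Activity 6@1): d1:6  d2:4  d3:6  d4:3  d5:5  d6:5 ⇒ 6.
Reduction 14 − 6 = 8.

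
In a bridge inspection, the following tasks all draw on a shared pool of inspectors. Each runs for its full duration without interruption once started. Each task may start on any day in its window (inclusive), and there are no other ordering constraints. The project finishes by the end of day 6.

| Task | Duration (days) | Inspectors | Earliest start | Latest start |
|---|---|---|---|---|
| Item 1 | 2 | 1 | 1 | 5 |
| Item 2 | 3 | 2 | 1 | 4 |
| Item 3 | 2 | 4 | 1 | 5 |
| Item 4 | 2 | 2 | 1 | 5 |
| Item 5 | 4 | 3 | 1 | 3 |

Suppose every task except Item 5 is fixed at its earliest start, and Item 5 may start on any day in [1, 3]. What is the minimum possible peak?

Item 5@1: d1:12  d2:12  d3:5  d4:3  d5:0  d6:0 → peak 12
Item 5@2: d1:9  d2:12  d3:5  d4:3  d5:3  d6:0 → peak 12
Item 5@3: d1:9  d2:9  d3:5  d4:3  d5:3  d6:3 → peak 9
Best is Item 5@3, peak 9.

9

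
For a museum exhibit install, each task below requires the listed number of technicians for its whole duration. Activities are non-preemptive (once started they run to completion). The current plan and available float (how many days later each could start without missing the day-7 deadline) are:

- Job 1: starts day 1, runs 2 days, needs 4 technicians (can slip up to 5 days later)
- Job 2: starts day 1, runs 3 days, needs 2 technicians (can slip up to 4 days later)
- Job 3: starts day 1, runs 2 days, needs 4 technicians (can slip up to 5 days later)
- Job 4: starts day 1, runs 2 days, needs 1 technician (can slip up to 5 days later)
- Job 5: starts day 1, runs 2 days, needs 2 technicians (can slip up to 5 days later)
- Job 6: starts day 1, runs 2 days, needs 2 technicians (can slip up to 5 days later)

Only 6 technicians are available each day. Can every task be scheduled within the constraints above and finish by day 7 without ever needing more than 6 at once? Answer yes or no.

Schedule Job 1@1, Job 2@1, Job 3@3, Job 4@4, Job 5@5, Job 6@5: d1:6  d2:6  d3:6  d4:5  d5:5  d6:4  d7:0 — peak 6 ≤ 6.

yes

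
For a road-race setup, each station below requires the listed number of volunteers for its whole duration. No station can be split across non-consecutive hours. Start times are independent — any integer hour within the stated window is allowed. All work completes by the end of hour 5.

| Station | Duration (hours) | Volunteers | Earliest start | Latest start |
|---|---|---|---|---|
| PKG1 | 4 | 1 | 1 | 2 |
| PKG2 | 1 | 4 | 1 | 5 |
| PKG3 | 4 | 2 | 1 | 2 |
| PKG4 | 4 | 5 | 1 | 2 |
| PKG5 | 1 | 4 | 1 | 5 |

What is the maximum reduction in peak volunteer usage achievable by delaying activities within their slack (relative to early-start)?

Early-start peak: h1:16  h2:8  h3:8  h4:8  h5:0 ⇒ 16.
Leveled (PKG1@1, PKG2@5, PKG3@1, PKG4@1, PKG5@5): h1:8  h2:8  h3:8  h4:8  h5:8 ⇒ 8.
Reduction 16 − 8 = 8.

8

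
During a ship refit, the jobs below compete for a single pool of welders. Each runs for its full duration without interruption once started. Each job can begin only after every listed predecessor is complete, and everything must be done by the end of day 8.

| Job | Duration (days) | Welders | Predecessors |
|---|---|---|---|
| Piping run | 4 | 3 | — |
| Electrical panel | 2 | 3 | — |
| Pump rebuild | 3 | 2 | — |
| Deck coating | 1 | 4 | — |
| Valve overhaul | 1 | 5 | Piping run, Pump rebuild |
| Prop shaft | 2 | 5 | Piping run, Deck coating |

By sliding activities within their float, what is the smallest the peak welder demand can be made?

Early-start (Piping run@1, Electrical panel@1, Pump rebuild@1, Deck coating@1, Valve overhaul@5, Prop shaft@5) gives peak 12: d1:12  d2:8  d3:5  d4:3  d5:10  d6:5  d7:0  d8:0.
Shift Pump rebuild→3, Deck coating→5, Valve overhaul→6, Prop shaft→7.
Schedule Piping run@1, Electrical panel@1, Pump rebuild@3, Deck coating@5, Valve overhaul@6, Prop shaft@7: d1:6  d2:6  d3:5  d4:5  d5:6  d6:5  d7:5  d8:5 — peak 6.
Total welder-days = 43 over 8 days ⇒ peak ≥ ⌈43/8⌉ = 6, so 6 is optimal.

6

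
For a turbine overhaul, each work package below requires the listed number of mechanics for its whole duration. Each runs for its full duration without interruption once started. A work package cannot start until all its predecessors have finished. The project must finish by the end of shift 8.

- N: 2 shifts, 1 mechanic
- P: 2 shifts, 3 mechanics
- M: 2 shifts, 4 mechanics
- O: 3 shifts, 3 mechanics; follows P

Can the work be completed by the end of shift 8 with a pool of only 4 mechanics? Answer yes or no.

yes

Schedule N@1, P@1, M@3, O@5: s1:4  s2:4  s3:4  s4:4  s5:3  s6:3  s7:3  s8:0 — peak 4 ≤ 4.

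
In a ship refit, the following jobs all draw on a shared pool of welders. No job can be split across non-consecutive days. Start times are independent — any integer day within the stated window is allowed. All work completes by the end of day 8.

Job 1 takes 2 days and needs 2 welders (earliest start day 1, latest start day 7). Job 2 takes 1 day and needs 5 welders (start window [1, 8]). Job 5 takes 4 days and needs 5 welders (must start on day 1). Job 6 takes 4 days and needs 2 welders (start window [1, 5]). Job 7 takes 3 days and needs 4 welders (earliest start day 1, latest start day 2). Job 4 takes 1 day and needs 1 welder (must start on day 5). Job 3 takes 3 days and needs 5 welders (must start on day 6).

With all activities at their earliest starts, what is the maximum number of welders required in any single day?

18

Early-start schedule: Job 1@1, Job 2@1, Job 5@1, Job 6@1, Job 7@1, Job 4@5, Job 3@6.
Load per day: day 1: 18, day 2: 13, day 3: 11, day 4: 7, day 5: 1, day 6: 5, day 7: 5, day 8: 5.
Peak is 18.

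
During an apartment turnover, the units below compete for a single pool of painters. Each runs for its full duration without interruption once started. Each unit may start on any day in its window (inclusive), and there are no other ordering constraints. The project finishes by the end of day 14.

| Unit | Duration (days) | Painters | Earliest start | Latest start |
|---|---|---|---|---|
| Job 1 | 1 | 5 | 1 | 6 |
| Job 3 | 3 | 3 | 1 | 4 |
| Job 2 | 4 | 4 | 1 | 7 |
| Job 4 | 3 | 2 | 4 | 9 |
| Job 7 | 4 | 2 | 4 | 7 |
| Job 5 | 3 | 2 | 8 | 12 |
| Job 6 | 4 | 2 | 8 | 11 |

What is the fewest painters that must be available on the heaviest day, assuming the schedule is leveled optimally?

Early-start (Job 1@1, Job 3@1, Job 2@1, Job 4@4, Job 7@4, Job 5@8, Job 6@8) gives peak 12: d1:12  d2:7  d3:7  d4:8  d5:4  d6:4  d7:2  d8:4  d9:4  d10:4  d11:2  d12:0  d13:0  d14:0.
Shift Job 3→2, Job 2→5, Job 7→7, Job 5→9, Job 6→9.
Schedule Job 1@1, Job 3@2, Job 2@5, Job 4@4, Job 7@7, Job 5@9, Job 6@9: d1:5  d2:3  d3:3  d4:5  d5:6  d6:6  d7:6  d8:6  d9:6  d10:6  d11:4  d12:2  d13:0  d14:0 — peak 6.

6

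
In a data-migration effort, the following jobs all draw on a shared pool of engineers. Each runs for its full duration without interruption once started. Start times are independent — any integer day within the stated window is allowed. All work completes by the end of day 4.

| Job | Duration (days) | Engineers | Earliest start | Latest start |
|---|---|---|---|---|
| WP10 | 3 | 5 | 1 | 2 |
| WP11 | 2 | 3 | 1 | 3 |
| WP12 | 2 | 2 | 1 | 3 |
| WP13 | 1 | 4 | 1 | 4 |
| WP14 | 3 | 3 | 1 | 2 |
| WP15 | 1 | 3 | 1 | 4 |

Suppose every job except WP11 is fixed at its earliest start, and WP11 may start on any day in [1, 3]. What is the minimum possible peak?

17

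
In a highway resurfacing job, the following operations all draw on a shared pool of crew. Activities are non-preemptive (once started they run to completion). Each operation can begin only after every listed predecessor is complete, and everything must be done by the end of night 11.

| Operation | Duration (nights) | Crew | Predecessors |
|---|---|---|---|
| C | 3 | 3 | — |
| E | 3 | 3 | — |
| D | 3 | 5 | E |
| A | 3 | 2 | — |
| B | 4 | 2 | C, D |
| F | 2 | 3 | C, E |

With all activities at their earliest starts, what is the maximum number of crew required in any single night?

8

Early-start schedule: C@1, E@1, D@4, A@1, B@7, F@4.
Load per night: night 1: 8, night 2: 8, night 3: 8, night 4: 8, night 5: 8, night 6: 5, night 7: 2, night 8: 2, night 9: 2, night 10: 2, night 11: 0.
Peak is 8.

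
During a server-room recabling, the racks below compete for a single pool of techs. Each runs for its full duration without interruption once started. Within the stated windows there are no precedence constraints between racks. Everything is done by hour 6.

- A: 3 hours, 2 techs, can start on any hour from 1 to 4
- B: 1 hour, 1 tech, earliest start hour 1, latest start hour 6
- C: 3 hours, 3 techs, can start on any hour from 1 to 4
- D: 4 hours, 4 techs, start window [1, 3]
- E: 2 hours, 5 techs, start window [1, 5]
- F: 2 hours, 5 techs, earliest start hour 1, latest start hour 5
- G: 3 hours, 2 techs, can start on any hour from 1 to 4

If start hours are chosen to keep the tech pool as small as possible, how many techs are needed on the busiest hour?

11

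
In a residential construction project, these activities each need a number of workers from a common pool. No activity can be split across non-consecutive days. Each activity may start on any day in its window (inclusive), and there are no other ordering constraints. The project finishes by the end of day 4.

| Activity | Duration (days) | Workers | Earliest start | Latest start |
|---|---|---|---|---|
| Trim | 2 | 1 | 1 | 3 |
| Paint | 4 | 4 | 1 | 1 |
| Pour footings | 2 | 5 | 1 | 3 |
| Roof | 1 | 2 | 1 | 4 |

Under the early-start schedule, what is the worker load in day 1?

At early start, day 1 has: Trim, Paint, Pour footings, Roof.
Demand: 1 + 4 + 5 + 2 = 12.

12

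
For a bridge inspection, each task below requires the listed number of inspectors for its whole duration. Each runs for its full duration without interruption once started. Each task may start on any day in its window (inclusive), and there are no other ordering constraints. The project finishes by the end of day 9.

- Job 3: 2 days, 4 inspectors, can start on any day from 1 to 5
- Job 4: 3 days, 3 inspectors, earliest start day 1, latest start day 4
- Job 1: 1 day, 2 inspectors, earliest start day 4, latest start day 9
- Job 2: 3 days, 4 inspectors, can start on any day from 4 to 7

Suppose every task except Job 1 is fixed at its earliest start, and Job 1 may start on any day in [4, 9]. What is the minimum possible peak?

7

Job 1@4: d1:7  d2:7  d3:3  d4:6  d5:4  d6:4  d7:0  d8:0  d9:0 → peak 7
Job 1@5: d1:7  d2:7  d3:3  d4:4  d5:6  d6:4  d7:0  d8:0  d9:0 → peak 7
Job 1@6: d1:7  d2:7  d3:3  d4:4  d5:4  d6:6  d7:0  d8:0  d9:0 → peak 7
Job 1@7: d1:7  d2:7  d3:3  d4:4  d5:4  d6:4  d7:2  d8:0  d9:0 → peak 7
Job 1@8: d1:7  d2:7  d3:3  d4:4  d5:4  d6:4  d7:0  d8:2  d9:0 → peak 7
Job 1@9: d1:7  d2:7  d3:3  d4:4  d5:4  d6:4  d7:0  d8:0  d9:2 → peak 7
Best is Job 1@4, peak 7.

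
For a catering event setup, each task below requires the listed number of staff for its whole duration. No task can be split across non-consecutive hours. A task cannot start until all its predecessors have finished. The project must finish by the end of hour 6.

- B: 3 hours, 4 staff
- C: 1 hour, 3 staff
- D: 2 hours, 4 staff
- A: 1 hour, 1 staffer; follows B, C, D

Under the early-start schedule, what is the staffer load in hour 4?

1

At early start, hour 4 has: A.
Demand: 1 = 1.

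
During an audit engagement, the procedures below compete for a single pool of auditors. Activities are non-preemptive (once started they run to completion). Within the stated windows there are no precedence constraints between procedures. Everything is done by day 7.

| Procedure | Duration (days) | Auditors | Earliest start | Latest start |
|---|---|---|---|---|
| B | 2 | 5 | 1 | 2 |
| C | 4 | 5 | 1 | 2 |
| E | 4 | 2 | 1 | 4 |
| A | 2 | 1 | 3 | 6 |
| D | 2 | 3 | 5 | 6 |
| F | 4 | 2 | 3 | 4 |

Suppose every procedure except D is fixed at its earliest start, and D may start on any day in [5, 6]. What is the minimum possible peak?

D@5: d1:12  d2:12  d3:10  d4:10  d5:5  d6:5  d7:0 → peak 12
D@6: d1:12  d2:12  d3:10  d4:10  d5:2  d6:5  d7:3 → peak 12
Best is D@5, peak 12.

12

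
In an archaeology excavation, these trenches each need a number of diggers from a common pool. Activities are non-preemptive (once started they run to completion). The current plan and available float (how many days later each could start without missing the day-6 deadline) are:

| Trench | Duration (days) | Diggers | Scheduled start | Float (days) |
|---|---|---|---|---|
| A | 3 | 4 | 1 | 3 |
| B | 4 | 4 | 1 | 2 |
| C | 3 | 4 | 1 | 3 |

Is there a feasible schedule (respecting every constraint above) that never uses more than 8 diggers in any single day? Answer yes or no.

yes

Schedule A@1, B@1, C@4: d1:8  d2:8  d3:8  d4:8  d5:4  d6:4 — peak 8 ≤ 8.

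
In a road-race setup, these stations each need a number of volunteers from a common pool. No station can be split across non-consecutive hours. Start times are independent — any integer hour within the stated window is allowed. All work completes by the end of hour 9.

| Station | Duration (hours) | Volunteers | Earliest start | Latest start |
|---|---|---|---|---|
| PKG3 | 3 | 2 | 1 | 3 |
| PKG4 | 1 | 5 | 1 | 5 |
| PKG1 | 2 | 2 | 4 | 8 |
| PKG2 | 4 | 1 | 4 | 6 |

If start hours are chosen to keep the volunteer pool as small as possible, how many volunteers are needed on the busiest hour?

5

Early-start (PKG3@1, PKG4@1, PKG1@4, PKG2@4) gives peak 7: h1:7  h2:2  h3:2  h4:3  h5:3  h6:1  h7:1  h8:0  h9:0.
Shift PKG4→4, PKG1→5, PKG2→5.
Schedule PKG3@1, PKG4@4, PKG1@5, PKG2@5: h1:2  h2:2  h3:2  h4:5  h5:3  h6:3  h7:1  h8:1  h9:0 — peak 5.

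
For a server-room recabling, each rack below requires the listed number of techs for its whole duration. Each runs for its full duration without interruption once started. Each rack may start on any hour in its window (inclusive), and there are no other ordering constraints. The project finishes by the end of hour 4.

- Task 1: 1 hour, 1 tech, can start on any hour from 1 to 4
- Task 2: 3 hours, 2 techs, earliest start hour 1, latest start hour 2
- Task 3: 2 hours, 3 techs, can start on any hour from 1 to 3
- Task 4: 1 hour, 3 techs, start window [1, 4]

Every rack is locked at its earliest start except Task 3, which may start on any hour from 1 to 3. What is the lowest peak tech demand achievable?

Task 3@1: h1:9  h2:5  h3:2  h4:0 → peak 9
Task 3@2: h1:6  h2:5  h3:5  h4:0 → peak 6
Task 3@3: h1:6  h2:2  h3:5  h4:3 → peak 6
Best is Task 3@2, peak 6.

6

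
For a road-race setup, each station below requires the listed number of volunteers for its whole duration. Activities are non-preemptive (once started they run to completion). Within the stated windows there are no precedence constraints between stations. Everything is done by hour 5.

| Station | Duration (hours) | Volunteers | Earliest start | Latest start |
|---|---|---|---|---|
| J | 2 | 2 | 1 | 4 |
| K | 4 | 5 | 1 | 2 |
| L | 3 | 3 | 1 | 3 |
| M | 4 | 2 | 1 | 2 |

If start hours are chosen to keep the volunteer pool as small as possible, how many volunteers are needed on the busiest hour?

Early-start (J@1, K@1, L@1, M@1) gives peak 12: h1:12  h2:12  h3:10  h4:7  h5:0.
Shift L→3.
Schedule J@1, K@1, L@3, M@1: h1:9  h2:9  h3:10  h4:10  h5:3 — peak 10.

10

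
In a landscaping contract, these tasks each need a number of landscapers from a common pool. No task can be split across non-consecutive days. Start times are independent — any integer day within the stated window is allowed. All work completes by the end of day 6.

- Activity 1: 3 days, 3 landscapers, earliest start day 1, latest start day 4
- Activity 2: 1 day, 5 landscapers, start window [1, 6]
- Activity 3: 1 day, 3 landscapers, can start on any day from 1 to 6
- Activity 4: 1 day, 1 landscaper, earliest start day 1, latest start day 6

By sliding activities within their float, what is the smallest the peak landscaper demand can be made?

5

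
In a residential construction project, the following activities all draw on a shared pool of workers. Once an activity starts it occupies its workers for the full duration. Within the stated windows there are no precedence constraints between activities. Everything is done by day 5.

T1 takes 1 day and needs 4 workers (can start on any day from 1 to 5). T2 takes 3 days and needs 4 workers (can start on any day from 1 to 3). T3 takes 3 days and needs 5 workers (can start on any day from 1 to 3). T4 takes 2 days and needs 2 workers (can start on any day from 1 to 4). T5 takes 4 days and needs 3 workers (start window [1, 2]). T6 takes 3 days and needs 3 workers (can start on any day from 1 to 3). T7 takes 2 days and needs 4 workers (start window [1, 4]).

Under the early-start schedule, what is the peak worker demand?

Early-start schedule: T1@1, T2@1, T3@1, T4@1, T5@1, T6@1, T7@1.
Load per day: day 1: 25, day 2: 21, day 3: 15, day 4: 3, day 5: 0.
Peak is 25.

25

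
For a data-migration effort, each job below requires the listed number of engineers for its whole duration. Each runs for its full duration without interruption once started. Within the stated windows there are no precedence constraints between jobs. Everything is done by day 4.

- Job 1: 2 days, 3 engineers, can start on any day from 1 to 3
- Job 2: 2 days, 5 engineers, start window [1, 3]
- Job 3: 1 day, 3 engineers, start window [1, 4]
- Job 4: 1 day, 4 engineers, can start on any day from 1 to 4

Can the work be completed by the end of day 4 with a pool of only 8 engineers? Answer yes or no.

yes

Schedule Job 1@1, Job 2@3, Job 3@1, Job 4@2: d1:6  d2:7  d3:5  d4:5 — peak 7 ≤ 8.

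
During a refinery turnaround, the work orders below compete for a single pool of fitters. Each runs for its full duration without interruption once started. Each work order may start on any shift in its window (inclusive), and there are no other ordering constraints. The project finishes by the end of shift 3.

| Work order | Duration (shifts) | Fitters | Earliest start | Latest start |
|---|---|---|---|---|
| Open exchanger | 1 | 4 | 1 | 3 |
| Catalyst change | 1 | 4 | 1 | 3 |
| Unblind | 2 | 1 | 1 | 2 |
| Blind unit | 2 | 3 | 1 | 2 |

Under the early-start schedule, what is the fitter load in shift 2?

At early start, shift 2 has: Unblind, Blind unit.
Demand: 1 + 3 = 4.

4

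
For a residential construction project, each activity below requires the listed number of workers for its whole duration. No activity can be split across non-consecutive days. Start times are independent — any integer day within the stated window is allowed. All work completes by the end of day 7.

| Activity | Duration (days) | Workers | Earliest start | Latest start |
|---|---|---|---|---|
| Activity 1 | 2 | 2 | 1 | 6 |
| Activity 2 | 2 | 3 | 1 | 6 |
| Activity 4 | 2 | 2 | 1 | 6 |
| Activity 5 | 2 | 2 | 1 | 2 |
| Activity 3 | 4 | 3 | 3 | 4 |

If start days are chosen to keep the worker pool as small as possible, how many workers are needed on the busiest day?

5

Early-start (Activity 1@1, Activity 2@1, Activity 4@1, Activity 5@1, Activity 3@3) gives peak 9: d1:9  d2:9  d3:3  d4:3  d5:3  d6:3  d7:0.
Shift Activity 1→3, Activity 4→5.
Schedule Activity 1@3, Activity 2@1, Activity 4@5, Activity 5@1, Activity 3@3: d1:5  d2:5  d3:5  d4:5  d5:5  d6:5  d7:0 — peak 5.
Total worker-days = 30 over 7 days ⇒ peak ≥ ⌈30/7⌉ = 5, so 5 is optimal.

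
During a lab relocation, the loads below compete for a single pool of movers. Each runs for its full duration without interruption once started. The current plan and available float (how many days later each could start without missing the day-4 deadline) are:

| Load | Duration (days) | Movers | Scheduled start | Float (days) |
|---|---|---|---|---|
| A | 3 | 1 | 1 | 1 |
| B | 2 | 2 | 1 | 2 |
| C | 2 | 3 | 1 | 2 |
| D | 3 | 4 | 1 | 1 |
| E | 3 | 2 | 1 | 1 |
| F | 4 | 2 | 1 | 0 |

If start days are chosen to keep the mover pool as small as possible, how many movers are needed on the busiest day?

Early-start (A@1, B@1, C@1, D@1, E@1, F@1) gives peak 14: d1:14  d2:14  d3:9  d4:2.
Shift C→3.
Schedule A@1, B@1, C@3, D@1, E@1, F@1: d1:11  d2:11  d3:12  d4:5 — peak 12.

12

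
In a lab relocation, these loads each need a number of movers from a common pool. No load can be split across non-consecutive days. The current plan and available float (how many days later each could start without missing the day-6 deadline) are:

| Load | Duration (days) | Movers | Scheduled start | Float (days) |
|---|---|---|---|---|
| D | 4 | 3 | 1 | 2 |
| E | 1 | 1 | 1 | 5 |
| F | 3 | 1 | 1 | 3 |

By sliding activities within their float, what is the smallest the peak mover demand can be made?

Early-start (D@1, E@1, F@1) gives peak 5: d1:5  d2:4  d3:4  d4:3  d5:0  d6:0.
Shift F→2.
Schedule D@1, E@1, F@2: d1:4  d2:4  d3:4  d4:4  d5:0  d6:0 — peak 4.

4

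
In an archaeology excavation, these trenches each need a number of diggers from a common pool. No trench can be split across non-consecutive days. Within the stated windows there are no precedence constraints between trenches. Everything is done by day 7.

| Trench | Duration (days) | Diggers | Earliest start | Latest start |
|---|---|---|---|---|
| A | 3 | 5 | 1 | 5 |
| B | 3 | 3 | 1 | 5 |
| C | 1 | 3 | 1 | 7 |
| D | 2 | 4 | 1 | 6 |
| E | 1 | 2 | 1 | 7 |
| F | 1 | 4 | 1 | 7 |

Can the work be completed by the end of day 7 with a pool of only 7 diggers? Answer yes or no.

yes

Schedule A@1, B@4, C@4, D@5, E@1, F@7: d1:7  d2:5  d3:5  d4:6  d5:7  d6:7  d7:4 — peak 7 ≤ 7.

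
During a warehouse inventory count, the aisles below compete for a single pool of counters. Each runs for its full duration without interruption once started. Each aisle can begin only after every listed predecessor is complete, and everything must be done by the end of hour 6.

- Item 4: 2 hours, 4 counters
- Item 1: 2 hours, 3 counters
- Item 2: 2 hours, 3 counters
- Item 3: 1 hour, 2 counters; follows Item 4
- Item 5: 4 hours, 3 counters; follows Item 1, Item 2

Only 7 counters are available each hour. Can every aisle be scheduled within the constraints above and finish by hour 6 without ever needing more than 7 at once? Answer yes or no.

yes

Schedule Item 4@3, Item 1@1, Item 2@1, Item 3@5, Item 5@3: h1:6  h2:6  h3:7  h4:7  h5:5  h6:3 — peak 7 ≤ 7.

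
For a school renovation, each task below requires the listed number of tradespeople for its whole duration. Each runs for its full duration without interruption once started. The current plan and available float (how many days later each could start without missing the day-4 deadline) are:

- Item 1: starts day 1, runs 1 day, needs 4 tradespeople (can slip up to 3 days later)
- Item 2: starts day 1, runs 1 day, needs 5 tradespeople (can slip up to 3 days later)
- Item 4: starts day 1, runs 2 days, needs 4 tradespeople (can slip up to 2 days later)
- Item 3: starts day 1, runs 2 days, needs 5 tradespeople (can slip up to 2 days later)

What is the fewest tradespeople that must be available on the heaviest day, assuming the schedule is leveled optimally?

9

Early-start (Item 1@1, Item 2@1, Item 4@1, Item 3@1) gives peak 18: d1:18  d2:9  d3:0  d4:0.
Shift Item 4→2, Item 3→2.
Schedule Item 1@1, Item 2@1, Item 4@2, Item 3@2: d1:9  d2:9  d3:9  d4:0 — peak 9.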